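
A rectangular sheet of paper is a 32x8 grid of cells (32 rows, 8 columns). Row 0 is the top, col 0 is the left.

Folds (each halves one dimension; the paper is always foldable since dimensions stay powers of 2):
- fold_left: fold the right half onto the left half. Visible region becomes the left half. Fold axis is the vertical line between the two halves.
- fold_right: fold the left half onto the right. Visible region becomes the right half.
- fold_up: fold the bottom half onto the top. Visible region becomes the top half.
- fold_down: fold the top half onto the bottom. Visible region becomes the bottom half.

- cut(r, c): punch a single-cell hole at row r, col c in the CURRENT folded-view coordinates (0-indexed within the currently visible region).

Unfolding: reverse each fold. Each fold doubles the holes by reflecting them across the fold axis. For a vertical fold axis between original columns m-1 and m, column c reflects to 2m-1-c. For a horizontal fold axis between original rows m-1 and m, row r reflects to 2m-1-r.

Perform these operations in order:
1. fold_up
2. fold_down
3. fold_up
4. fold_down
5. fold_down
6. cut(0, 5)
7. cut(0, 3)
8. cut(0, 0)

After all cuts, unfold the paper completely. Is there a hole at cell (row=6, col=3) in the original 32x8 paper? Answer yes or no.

Answer: yes

Derivation:
Op 1 fold_up: fold axis h@16; visible region now rows[0,16) x cols[0,8) = 16x8
Op 2 fold_down: fold axis h@8; visible region now rows[8,16) x cols[0,8) = 8x8
Op 3 fold_up: fold axis h@12; visible region now rows[8,12) x cols[0,8) = 4x8
Op 4 fold_down: fold axis h@10; visible region now rows[10,12) x cols[0,8) = 2x8
Op 5 fold_down: fold axis h@11; visible region now rows[11,12) x cols[0,8) = 1x8
Op 6 cut(0, 5): punch at orig (11,5); cuts so far [(11, 5)]; region rows[11,12) x cols[0,8) = 1x8
Op 7 cut(0, 3): punch at orig (11,3); cuts so far [(11, 3), (11, 5)]; region rows[11,12) x cols[0,8) = 1x8
Op 8 cut(0, 0): punch at orig (11,0); cuts so far [(11, 0), (11, 3), (11, 5)]; region rows[11,12) x cols[0,8) = 1x8
Unfold 1 (reflect across h@11): 6 holes -> [(10, 0), (10, 3), (10, 5), (11, 0), (11, 3), (11, 5)]
Unfold 2 (reflect across h@10): 12 holes -> [(8, 0), (8, 3), (8, 5), (9, 0), (9, 3), (9, 5), (10, 0), (10, 3), (10, 5), (11, 0), (11, 3), (11, 5)]
Unfold 3 (reflect across h@12): 24 holes -> [(8, 0), (8, 3), (8, 5), (9, 0), (9, 3), (9, 5), (10, 0), (10, 3), (10, 5), (11, 0), (11, 3), (11, 5), (12, 0), (12, 3), (12, 5), (13, 0), (13, 3), (13, 5), (14, 0), (14, 3), (14, 5), (15, 0), (15, 3), (15, 5)]
Unfold 4 (reflect across h@8): 48 holes -> [(0, 0), (0, 3), (0, 5), (1, 0), (1, 3), (1, 5), (2, 0), (2, 3), (2, 5), (3, 0), (3, 3), (3, 5), (4, 0), (4, 3), (4, 5), (5, 0), (5, 3), (5, 5), (6, 0), (6, 3), (6, 5), (7, 0), (7, 3), (7, 5), (8, 0), (8, 3), (8, 5), (9, 0), (9, 3), (9, 5), (10, 0), (10, 3), (10, 5), (11, 0), (11, 3), (11, 5), (12, 0), (12, 3), (12, 5), (13, 0), (13, 3), (13, 5), (14, 0), (14, 3), (14, 5), (15, 0), (15, 3), (15, 5)]
Unfold 5 (reflect across h@16): 96 holes -> [(0, 0), (0, 3), (0, 5), (1, 0), (1, 3), (1, 5), (2, 0), (2, 3), (2, 5), (3, 0), (3, 3), (3, 5), (4, 0), (4, 3), (4, 5), (5, 0), (5, 3), (5, 5), (6, 0), (6, 3), (6, 5), (7, 0), (7, 3), (7, 5), (8, 0), (8, 3), (8, 5), (9, 0), (9, 3), (9, 5), (10, 0), (10, 3), (10, 5), (11, 0), (11, 3), (11, 5), (12, 0), (12, 3), (12, 5), (13, 0), (13, 3), (13, 5), (14, 0), (14, 3), (14, 5), (15, 0), (15, 3), (15, 5), (16, 0), (16, 3), (16, 5), (17, 0), (17, 3), (17, 5), (18, 0), (18, 3), (18, 5), (19, 0), (19, 3), (19, 5), (20, 0), (20, 3), (20, 5), (21, 0), (21, 3), (21, 5), (22, 0), (22, 3), (22, 5), (23, 0), (23, 3), (23, 5), (24, 0), (24, 3), (24, 5), (25, 0), (25, 3), (25, 5), (26, 0), (26, 3), (26, 5), (27, 0), (27, 3), (27, 5), (28, 0), (28, 3), (28, 5), (29, 0), (29, 3), (29, 5), (30, 0), (30, 3), (30, 5), (31, 0), (31, 3), (31, 5)]
Holes: [(0, 0), (0, 3), (0, 5), (1, 0), (1, 3), (1, 5), (2, 0), (2, 3), (2, 5), (3, 0), (3, 3), (3, 5), (4, 0), (4, 3), (4, 5), (5, 0), (5, 3), (5, 5), (6, 0), (6, 3), (6, 5), (7, 0), (7, 3), (7, 5), (8, 0), (8, 3), (8, 5), (9, 0), (9, 3), (9, 5), (10, 0), (10, 3), (10, 5), (11, 0), (11, 3), (11, 5), (12, 0), (12, 3), (12, 5), (13, 0), (13, 3), (13, 5), (14, 0), (14, 3), (14, 5), (15, 0), (15, 3), (15, 5), (16, 0), (16, 3), (16, 5), (17, 0), (17, 3), (17, 5), (18, 0), (18, 3), (18, 5), (19, 0), (19, 3), (19, 5), (20, 0), (20, 3), (20, 5), (21, 0), (21, 3), (21, 5), (22, 0), (22, 3), (22, 5), (23, 0), (23, 3), (23, 5), (24, 0), (24, 3), (24, 5), (25, 0), (25, 3), (25, 5), (26, 0), (26, 3), (26, 5), (27, 0), (27, 3), (27, 5), (28, 0), (28, 3), (28, 5), (29, 0), (29, 3), (29, 5), (30, 0), (30, 3), (30, 5), (31, 0), (31, 3), (31, 5)]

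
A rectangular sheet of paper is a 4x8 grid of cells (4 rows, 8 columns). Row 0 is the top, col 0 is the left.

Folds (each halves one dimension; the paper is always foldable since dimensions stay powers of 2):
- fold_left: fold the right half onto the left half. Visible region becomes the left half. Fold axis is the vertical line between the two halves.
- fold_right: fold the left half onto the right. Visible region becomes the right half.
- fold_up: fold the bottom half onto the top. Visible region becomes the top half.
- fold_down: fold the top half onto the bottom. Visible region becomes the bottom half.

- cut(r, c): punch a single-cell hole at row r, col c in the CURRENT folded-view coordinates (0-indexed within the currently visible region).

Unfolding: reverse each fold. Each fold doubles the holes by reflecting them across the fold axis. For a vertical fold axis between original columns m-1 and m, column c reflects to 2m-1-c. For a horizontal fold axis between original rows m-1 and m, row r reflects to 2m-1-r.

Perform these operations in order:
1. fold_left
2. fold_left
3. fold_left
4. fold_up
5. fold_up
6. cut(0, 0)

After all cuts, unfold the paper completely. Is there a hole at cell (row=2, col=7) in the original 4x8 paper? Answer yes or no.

Answer: yes

Derivation:
Op 1 fold_left: fold axis v@4; visible region now rows[0,4) x cols[0,4) = 4x4
Op 2 fold_left: fold axis v@2; visible region now rows[0,4) x cols[0,2) = 4x2
Op 3 fold_left: fold axis v@1; visible region now rows[0,4) x cols[0,1) = 4x1
Op 4 fold_up: fold axis h@2; visible region now rows[0,2) x cols[0,1) = 2x1
Op 5 fold_up: fold axis h@1; visible region now rows[0,1) x cols[0,1) = 1x1
Op 6 cut(0, 0): punch at orig (0,0); cuts so far [(0, 0)]; region rows[0,1) x cols[0,1) = 1x1
Unfold 1 (reflect across h@1): 2 holes -> [(0, 0), (1, 0)]
Unfold 2 (reflect across h@2): 4 holes -> [(0, 0), (1, 0), (2, 0), (3, 0)]
Unfold 3 (reflect across v@1): 8 holes -> [(0, 0), (0, 1), (1, 0), (1, 1), (2, 0), (2, 1), (3, 0), (3, 1)]
Unfold 4 (reflect across v@2): 16 holes -> [(0, 0), (0, 1), (0, 2), (0, 3), (1, 0), (1, 1), (1, 2), (1, 3), (2, 0), (2, 1), (2, 2), (2, 3), (3, 0), (3, 1), (3, 2), (3, 3)]
Unfold 5 (reflect across v@4): 32 holes -> [(0, 0), (0, 1), (0, 2), (0, 3), (0, 4), (0, 5), (0, 6), (0, 7), (1, 0), (1, 1), (1, 2), (1, 3), (1, 4), (1, 5), (1, 6), (1, 7), (2, 0), (2, 1), (2, 2), (2, 3), (2, 4), (2, 5), (2, 6), (2, 7), (3, 0), (3, 1), (3, 2), (3, 3), (3, 4), (3, 5), (3, 6), (3, 7)]
Holes: [(0, 0), (0, 1), (0, 2), (0, 3), (0, 4), (0, 5), (0, 6), (0, 7), (1, 0), (1, 1), (1, 2), (1, 3), (1, 4), (1, 5), (1, 6), (1, 7), (2, 0), (2, 1), (2, 2), (2, 3), (2, 4), (2, 5), (2, 6), (2, 7), (3, 0), (3, 1), (3, 2), (3, 3), (3, 4), (3, 5), (3, 6), (3, 7)]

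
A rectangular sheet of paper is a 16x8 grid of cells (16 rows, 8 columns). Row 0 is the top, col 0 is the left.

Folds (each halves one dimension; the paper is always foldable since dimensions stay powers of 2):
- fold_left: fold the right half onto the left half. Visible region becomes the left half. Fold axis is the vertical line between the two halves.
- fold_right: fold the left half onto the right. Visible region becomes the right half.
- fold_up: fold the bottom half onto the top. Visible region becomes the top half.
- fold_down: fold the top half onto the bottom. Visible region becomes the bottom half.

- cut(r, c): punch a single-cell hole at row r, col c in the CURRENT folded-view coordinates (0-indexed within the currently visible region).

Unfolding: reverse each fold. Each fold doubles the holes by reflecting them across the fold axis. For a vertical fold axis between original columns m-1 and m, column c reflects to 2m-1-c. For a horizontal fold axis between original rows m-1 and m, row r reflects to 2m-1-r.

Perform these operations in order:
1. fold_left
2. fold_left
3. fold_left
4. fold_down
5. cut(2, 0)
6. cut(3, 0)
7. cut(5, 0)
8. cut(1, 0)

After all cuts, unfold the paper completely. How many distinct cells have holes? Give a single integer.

Op 1 fold_left: fold axis v@4; visible region now rows[0,16) x cols[0,4) = 16x4
Op 2 fold_left: fold axis v@2; visible region now rows[0,16) x cols[0,2) = 16x2
Op 3 fold_left: fold axis v@1; visible region now rows[0,16) x cols[0,1) = 16x1
Op 4 fold_down: fold axis h@8; visible region now rows[8,16) x cols[0,1) = 8x1
Op 5 cut(2, 0): punch at orig (10,0); cuts so far [(10, 0)]; region rows[8,16) x cols[0,1) = 8x1
Op 6 cut(3, 0): punch at orig (11,0); cuts so far [(10, 0), (11, 0)]; region rows[8,16) x cols[0,1) = 8x1
Op 7 cut(5, 0): punch at orig (13,0); cuts so far [(10, 0), (11, 0), (13, 0)]; region rows[8,16) x cols[0,1) = 8x1
Op 8 cut(1, 0): punch at orig (9,0); cuts so far [(9, 0), (10, 0), (11, 0), (13, 0)]; region rows[8,16) x cols[0,1) = 8x1
Unfold 1 (reflect across h@8): 8 holes -> [(2, 0), (4, 0), (5, 0), (6, 0), (9, 0), (10, 0), (11, 0), (13, 0)]
Unfold 2 (reflect across v@1): 16 holes -> [(2, 0), (2, 1), (4, 0), (4, 1), (5, 0), (5, 1), (6, 0), (6, 1), (9, 0), (9, 1), (10, 0), (10, 1), (11, 0), (11, 1), (13, 0), (13, 1)]
Unfold 3 (reflect across v@2): 32 holes -> [(2, 0), (2, 1), (2, 2), (2, 3), (4, 0), (4, 1), (4, 2), (4, 3), (5, 0), (5, 1), (5, 2), (5, 3), (6, 0), (6, 1), (6, 2), (6, 3), (9, 0), (9, 1), (9, 2), (9, 3), (10, 0), (10, 1), (10, 2), (10, 3), (11, 0), (11, 1), (11, 2), (11, 3), (13, 0), (13, 1), (13, 2), (13, 3)]
Unfold 4 (reflect across v@4): 64 holes -> [(2, 0), (2, 1), (2, 2), (2, 3), (2, 4), (2, 5), (2, 6), (2, 7), (4, 0), (4, 1), (4, 2), (4, 3), (4, 4), (4, 5), (4, 6), (4, 7), (5, 0), (5, 1), (5, 2), (5, 3), (5, 4), (5, 5), (5, 6), (5, 7), (6, 0), (6, 1), (6, 2), (6, 3), (6, 4), (6, 5), (6, 6), (6, 7), (9, 0), (9, 1), (9, 2), (9, 3), (9, 4), (9, 5), (9, 6), (9, 7), (10, 0), (10, 1), (10, 2), (10, 3), (10, 4), (10, 5), (10, 6), (10, 7), (11, 0), (11, 1), (11, 2), (11, 3), (11, 4), (11, 5), (11, 6), (11, 7), (13, 0), (13, 1), (13, 2), (13, 3), (13, 4), (13, 5), (13, 6), (13, 7)]

Answer: 64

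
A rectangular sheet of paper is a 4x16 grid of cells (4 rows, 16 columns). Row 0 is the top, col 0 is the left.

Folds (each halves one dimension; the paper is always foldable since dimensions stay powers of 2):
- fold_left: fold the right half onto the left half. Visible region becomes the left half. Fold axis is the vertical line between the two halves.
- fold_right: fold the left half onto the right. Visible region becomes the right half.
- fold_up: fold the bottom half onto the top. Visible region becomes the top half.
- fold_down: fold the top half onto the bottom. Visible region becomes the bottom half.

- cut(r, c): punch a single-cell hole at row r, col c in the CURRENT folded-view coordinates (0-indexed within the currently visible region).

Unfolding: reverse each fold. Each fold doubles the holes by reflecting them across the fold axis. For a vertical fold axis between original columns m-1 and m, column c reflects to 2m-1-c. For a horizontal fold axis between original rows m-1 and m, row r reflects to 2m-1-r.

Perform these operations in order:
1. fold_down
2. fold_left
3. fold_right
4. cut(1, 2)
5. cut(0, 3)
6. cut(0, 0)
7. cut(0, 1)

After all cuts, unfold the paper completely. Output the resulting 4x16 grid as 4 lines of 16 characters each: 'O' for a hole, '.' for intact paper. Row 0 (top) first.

Op 1 fold_down: fold axis h@2; visible region now rows[2,4) x cols[0,16) = 2x16
Op 2 fold_left: fold axis v@8; visible region now rows[2,4) x cols[0,8) = 2x8
Op 3 fold_right: fold axis v@4; visible region now rows[2,4) x cols[4,8) = 2x4
Op 4 cut(1, 2): punch at orig (3,6); cuts so far [(3, 6)]; region rows[2,4) x cols[4,8) = 2x4
Op 5 cut(0, 3): punch at orig (2,7); cuts so far [(2, 7), (3, 6)]; region rows[2,4) x cols[4,8) = 2x4
Op 6 cut(0, 0): punch at orig (2,4); cuts so far [(2, 4), (2, 7), (3, 6)]; region rows[2,4) x cols[4,8) = 2x4
Op 7 cut(0, 1): punch at orig (2,5); cuts so far [(2, 4), (2, 5), (2, 7), (3, 6)]; region rows[2,4) x cols[4,8) = 2x4
Unfold 1 (reflect across v@4): 8 holes -> [(2, 0), (2, 2), (2, 3), (2, 4), (2, 5), (2, 7), (3, 1), (3, 6)]
Unfold 2 (reflect across v@8): 16 holes -> [(2, 0), (2, 2), (2, 3), (2, 4), (2, 5), (2, 7), (2, 8), (2, 10), (2, 11), (2, 12), (2, 13), (2, 15), (3, 1), (3, 6), (3, 9), (3, 14)]
Unfold 3 (reflect across h@2): 32 holes -> [(0, 1), (0, 6), (0, 9), (0, 14), (1, 0), (1, 2), (1, 3), (1, 4), (1, 5), (1, 7), (1, 8), (1, 10), (1, 11), (1, 12), (1, 13), (1, 15), (2, 0), (2, 2), (2, 3), (2, 4), (2, 5), (2, 7), (2, 8), (2, 10), (2, 11), (2, 12), (2, 13), (2, 15), (3, 1), (3, 6), (3, 9), (3, 14)]

Answer: .O....O..O....O.
O.OOOO.OO.OOOO.O
O.OOOO.OO.OOOO.O
.O....O..O....O.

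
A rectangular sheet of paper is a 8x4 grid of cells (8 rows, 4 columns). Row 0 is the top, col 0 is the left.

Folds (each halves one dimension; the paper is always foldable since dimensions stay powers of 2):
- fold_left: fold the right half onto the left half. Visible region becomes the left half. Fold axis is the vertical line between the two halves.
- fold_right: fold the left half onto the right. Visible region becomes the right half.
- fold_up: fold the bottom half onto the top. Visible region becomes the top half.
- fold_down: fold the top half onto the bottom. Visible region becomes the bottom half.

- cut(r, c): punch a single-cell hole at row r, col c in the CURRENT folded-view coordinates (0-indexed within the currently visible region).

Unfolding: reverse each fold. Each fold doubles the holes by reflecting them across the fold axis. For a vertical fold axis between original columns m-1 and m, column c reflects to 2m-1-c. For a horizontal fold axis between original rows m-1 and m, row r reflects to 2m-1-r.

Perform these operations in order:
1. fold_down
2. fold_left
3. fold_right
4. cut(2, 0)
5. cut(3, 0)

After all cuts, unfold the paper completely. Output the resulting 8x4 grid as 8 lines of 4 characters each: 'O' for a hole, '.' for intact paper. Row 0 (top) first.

Answer: OOOO
OOOO
....
....
....
....
OOOO
OOOO

Derivation:
Op 1 fold_down: fold axis h@4; visible region now rows[4,8) x cols[0,4) = 4x4
Op 2 fold_left: fold axis v@2; visible region now rows[4,8) x cols[0,2) = 4x2
Op 3 fold_right: fold axis v@1; visible region now rows[4,8) x cols[1,2) = 4x1
Op 4 cut(2, 0): punch at orig (6,1); cuts so far [(6, 1)]; region rows[4,8) x cols[1,2) = 4x1
Op 5 cut(3, 0): punch at orig (7,1); cuts so far [(6, 1), (7, 1)]; region rows[4,8) x cols[1,2) = 4x1
Unfold 1 (reflect across v@1): 4 holes -> [(6, 0), (6, 1), (7, 0), (7, 1)]
Unfold 2 (reflect across v@2): 8 holes -> [(6, 0), (6, 1), (6, 2), (6, 3), (7, 0), (7, 1), (7, 2), (7, 3)]
Unfold 3 (reflect across h@4): 16 holes -> [(0, 0), (0, 1), (0, 2), (0, 3), (1, 0), (1, 1), (1, 2), (1, 3), (6, 0), (6, 1), (6, 2), (6, 3), (7, 0), (7, 1), (7, 2), (7, 3)]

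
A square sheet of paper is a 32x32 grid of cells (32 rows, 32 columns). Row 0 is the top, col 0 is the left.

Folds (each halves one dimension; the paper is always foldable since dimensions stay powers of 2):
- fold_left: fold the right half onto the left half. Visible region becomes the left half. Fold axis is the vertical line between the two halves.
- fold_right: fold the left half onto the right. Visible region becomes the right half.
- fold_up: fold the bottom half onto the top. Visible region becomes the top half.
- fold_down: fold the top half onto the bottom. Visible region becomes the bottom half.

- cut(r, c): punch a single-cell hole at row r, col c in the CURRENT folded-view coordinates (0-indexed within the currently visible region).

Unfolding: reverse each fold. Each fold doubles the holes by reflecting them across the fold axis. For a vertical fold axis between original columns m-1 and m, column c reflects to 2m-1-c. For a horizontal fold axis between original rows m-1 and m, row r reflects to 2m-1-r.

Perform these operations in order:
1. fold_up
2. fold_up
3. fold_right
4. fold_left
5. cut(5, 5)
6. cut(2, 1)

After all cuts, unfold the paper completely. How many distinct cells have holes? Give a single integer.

Answer: 32

Derivation:
Op 1 fold_up: fold axis h@16; visible region now rows[0,16) x cols[0,32) = 16x32
Op 2 fold_up: fold axis h@8; visible region now rows[0,8) x cols[0,32) = 8x32
Op 3 fold_right: fold axis v@16; visible region now rows[0,8) x cols[16,32) = 8x16
Op 4 fold_left: fold axis v@24; visible region now rows[0,8) x cols[16,24) = 8x8
Op 5 cut(5, 5): punch at orig (5,21); cuts so far [(5, 21)]; region rows[0,8) x cols[16,24) = 8x8
Op 6 cut(2, 1): punch at orig (2,17); cuts so far [(2, 17), (5, 21)]; region rows[0,8) x cols[16,24) = 8x8
Unfold 1 (reflect across v@24): 4 holes -> [(2, 17), (2, 30), (5, 21), (5, 26)]
Unfold 2 (reflect across v@16): 8 holes -> [(2, 1), (2, 14), (2, 17), (2, 30), (5, 5), (5, 10), (5, 21), (5, 26)]
Unfold 3 (reflect across h@8): 16 holes -> [(2, 1), (2, 14), (2, 17), (2, 30), (5, 5), (5, 10), (5, 21), (5, 26), (10, 5), (10, 10), (10, 21), (10, 26), (13, 1), (13, 14), (13, 17), (13, 30)]
Unfold 4 (reflect across h@16): 32 holes -> [(2, 1), (2, 14), (2, 17), (2, 30), (5, 5), (5, 10), (5, 21), (5, 26), (10, 5), (10, 10), (10, 21), (10, 26), (13, 1), (13, 14), (13, 17), (13, 30), (18, 1), (18, 14), (18, 17), (18, 30), (21, 5), (21, 10), (21, 21), (21, 26), (26, 5), (26, 10), (26, 21), (26, 26), (29, 1), (29, 14), (29, 17), (29, 30)]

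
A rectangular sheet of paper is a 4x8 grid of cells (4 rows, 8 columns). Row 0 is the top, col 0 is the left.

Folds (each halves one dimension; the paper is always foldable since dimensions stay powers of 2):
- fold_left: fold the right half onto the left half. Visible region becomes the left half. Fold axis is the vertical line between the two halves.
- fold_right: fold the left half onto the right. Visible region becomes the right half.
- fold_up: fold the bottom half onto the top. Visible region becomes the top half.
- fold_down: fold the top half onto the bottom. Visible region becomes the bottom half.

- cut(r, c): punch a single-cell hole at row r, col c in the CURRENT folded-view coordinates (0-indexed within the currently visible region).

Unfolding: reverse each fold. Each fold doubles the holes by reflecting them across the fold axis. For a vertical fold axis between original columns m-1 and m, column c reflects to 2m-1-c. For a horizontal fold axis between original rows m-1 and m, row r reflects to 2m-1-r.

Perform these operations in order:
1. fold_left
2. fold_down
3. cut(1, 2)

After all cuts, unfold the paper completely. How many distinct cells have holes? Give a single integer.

Op 1 fold_left: fold axis v@4; visible region now rows[0,4) x cols[0,4) = 4x4
Op 2 fold_down: fold axis h@2; visible region now rows[2,4) x cols[0,4) = 2x4
Op 3 cut(1, 2): punch at orig (3,2); cuts so far [(3, 2)]; region rows[2,4) x cols[0,4) = 2x4
Unfold 1 (reflect across h@2): 2 holes -> [(0, 2), (3, 2)]
Unfold 2 (reflect across v@4): 4 holes -> [(0, 2), (0, 5), (3, 2), (3, 5)]

Answer: 4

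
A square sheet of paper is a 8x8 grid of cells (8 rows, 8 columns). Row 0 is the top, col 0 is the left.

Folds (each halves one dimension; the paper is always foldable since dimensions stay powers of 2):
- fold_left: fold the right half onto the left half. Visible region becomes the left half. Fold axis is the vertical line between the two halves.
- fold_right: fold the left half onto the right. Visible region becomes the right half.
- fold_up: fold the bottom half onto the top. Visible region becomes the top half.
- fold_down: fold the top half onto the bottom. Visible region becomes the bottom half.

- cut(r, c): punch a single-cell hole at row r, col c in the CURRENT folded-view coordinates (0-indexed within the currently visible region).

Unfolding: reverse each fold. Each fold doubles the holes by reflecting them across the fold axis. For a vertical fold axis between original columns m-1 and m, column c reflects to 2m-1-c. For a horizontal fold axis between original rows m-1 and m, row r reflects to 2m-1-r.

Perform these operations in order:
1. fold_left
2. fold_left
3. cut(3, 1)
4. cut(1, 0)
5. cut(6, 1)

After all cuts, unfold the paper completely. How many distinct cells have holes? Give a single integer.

Op 1 fold_left: fold axis v@4; visible region now rows[0,8) x cols[0,4) = 8x4
Op 2 fold_left: fold axis v@2; visible region now rows[0,8) x cols[0,2) = 8x2
Op 3 cut(3, 1): punch at orig (3,1); cuts so far [(3, 1)]; region rows[0,8) x cols[0,2) = 8x2
Op 4 cut(1, 0): punch at orig (1,0); cuts so far [(1, 0), (3, 1)]; region rows[0,8) x cols[0,2) = 8x2
Op 5 cut(6, 1): punch at orig (6,1); cuts so far [(1, 0), (3, 1), (6, 1)]; region rows[0,8) x cols[0,2) = 8x2
Unfold 1 (reflect across v@2): 6 holes -> [(1, 0), (1, 3), (3, 1), (3, 2), (6, 1), (6, 2)]
Unfold 2 (reflect across v@4): 12 holes -> [(1, 0), (1, 3), (1, 4), (1, 7), (3, 1), (3, 2), (3, 5), (3, 6), (6, 1), (6, 2), (6, 5), (6, 6)]

Answer: 12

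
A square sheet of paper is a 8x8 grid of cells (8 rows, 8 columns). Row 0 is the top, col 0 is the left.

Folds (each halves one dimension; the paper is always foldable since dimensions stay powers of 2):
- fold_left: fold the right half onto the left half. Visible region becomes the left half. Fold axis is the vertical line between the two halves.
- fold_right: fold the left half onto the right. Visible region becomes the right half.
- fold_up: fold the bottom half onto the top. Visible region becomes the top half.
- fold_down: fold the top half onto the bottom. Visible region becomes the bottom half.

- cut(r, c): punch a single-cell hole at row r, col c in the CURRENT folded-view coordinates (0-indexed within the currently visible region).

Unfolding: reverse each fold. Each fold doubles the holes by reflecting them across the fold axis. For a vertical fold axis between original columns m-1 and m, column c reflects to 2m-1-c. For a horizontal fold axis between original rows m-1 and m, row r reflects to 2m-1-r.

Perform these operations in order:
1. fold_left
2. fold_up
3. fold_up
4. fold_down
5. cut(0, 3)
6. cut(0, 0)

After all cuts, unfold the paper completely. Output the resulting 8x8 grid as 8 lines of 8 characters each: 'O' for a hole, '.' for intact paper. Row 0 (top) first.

Answer: O..OO..O
O..OO..O
O..OO..O
O..OO..O
O..OO..O
O..OO..O
O..OO..O
O..OO..O

Derivation:
Op 1 fold_left: fold axis v@4; visible region now rows[0,8) x cols[0,4) = 8x4
Op 2 fold_up: fold axis h@4; visible region now rows[0,4) x cols[0,4) = 4x4
Op 3 fold_up: fold axis h@2; visible region now rows[0,2) x cols[0,4) = 2x4
Op 4 fold_down: fold axis h@1; visible region now rows[1,2) x cols[0,4) = 1x4
Op 5 cut(0, 3): punch at orig (1,3); cuts so far [(1, 3)]; region rows[1,2) x cols[0,4) = 1x4
Op 6 cut(0, 0): punch at orig (1,0); cuts so far [(1, 0), (1, 3)]; region rows[1,2) x cols[0,4) = 1x4
Unfold 1 (reflect across h@1): 4 holes -> [(0, 0), (0, 3), (1, 0), (1, 3)]
Unfold 2 (reflect across h@2): 8 holes -> [(0, 0), (0, 3), (1, 0), (1, 3), (2, 0), (2, 3), (3, 0), (3, 3)]
Unfold 3 (reflect across h@4): 16 holes -> [(0, 0), (0, 3), (1, 0), (1, 3), (2, 0), (2, 3), (3, 0), (3, 3), (4, 0), (4, 3), (5, 0), (5, 3), (6, 0), (6, 3), (7, 0), (7, 3)]
Unfold 4 (reflect across v@4): 32 holes -> [(0, 0), (0, 3), (0, 4), (0, 7), (1, 0), (1, 3), (1, 4), (1, 7), (2, 0), (2, 3), (2, 4), (2, 7), (3, 0), (3, 3), (3, 4), (3, 7), (4, 0), (4, 3), (4, 4), (4, 7), (5, 0), (5, 3), (5, 4), (5, 7), (6, 0), (6, 3), (6, 4), (6, 7), (7, 0), (7, 3), (7, 4), (7, 7)]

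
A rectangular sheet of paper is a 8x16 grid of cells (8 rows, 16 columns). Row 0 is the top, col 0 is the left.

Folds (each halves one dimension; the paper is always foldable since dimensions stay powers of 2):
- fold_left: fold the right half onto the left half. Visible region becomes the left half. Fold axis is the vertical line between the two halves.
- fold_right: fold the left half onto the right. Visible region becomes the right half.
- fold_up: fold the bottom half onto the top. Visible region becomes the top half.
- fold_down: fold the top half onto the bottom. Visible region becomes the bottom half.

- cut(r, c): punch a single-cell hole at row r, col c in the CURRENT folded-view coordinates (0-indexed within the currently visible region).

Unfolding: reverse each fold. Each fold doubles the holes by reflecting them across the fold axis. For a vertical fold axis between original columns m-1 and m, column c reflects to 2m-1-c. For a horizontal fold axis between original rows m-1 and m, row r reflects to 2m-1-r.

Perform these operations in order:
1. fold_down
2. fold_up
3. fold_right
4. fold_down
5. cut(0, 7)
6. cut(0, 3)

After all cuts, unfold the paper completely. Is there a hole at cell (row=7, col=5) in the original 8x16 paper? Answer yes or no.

Answer: no

Derivation:
Op 1 fold_down: fold axis h@4; visible region now rows[4,8) x cols[0,16) = 4x16
Op 2 fold_up: fold axis h@6; visible region now rows[4,6) x cols[0,16) = 2x16
Op 3 fold_right: fold axis v@8; visible region now rows[4,6) x cols[8,16) = 2x8
Op 4 fold_down: fold axis h@5; visible region now rows[5,6) x cols[8,16) = 1x8
Op 5 cut(0, 7): punch at orig (5,15); cuts so far [(5, 15)]; region rows[5,6) x cols[8,16) = 1x8
Op 6 cut(0, 3): punch at orig (5,11); cuts so far [(5, 11), (5, 15)]; region rows[5,6) x cols[8,16) = 1x8
Unfold 1 (reflect across h@5): 4 holes -> [(4, 11), (4, 15), (5, 11), (5, 15)]
Unfold 2 (reflect across v@8): 8 holes -> [(4, 0), (4, 4), (4, 11), (4, 15), (5, 0), (5, 4), (5, 11), (5, 15)]
Unfold 3 (reflect across h@6): 16 holes -> [(4, 0), (4, 4), (4, 11), (4, 15), (5, 0), (5, 4), (5, 11), (5, 15), (6, 0), (6, 4), (6, 11), (6, 15), (7, 0), (7, 4), (7, 11), (7, 15)]
Unfold 4 (reflect across h@4): 32 holes -> [(0, 0), (0, 4), (0, 11), (0, 15), (1, 0), (1, 4), (1, 11), (1, 15), (2, 0), (2, 4), (2, 11), (2, 15), (3, 0), (3, 4), (3, 11), (3, 15), (4, 0), (4, 4), (4, 11), (4, 15), (5, 0), (5, 4), (5, 11), (5, 15), (6, 0), (6, 4), (6, 11), (6, 15), (7, 0), (7, 4), (7, 11), (7, 15)]
Holes: [(0, 0), (0, 4), (0, 11), (0, 15), (1, 0), (1, 4), (1, 11), (1, 15), (2, 0), (2, 4), (2, 11), (2, 15), (3, 0), (3, 4), (3, 11), (3, 15), (4, 0), (4, 4), (4, 11), (4, 15), (5, 0), (5, 4), (5, 11), (5, 15), (6, 0), (6, 4), (6, 11), (6, 15), (7, 0), (7, 4), (7, 11), (7, 15)]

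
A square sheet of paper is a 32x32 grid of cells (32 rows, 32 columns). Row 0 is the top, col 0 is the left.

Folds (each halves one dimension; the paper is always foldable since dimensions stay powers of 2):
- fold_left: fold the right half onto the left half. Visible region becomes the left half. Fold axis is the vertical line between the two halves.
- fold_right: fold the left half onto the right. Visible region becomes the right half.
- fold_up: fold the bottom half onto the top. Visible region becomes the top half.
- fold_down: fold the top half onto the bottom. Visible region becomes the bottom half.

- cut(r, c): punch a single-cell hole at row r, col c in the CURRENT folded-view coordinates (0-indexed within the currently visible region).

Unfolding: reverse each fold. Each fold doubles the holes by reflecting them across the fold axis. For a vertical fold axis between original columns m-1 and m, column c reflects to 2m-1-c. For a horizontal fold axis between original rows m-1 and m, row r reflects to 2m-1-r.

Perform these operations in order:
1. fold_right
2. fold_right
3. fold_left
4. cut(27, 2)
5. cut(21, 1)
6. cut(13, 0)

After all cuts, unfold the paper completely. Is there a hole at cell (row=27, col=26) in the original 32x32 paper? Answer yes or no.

Op 1 fold_right: fold axis v@16; visible region now rows[0,32) x cols[16,32) = 32x16
Op 2 fold_right: fold axis v@24; visible region now rows[0,32) x cols[24,32) = 32x8
Op 3 fold_left: fold axis v@28; visible region now rows[0,32) x cols[24,28) = 32x4
Op 4 cut(27, 2): punch at orig (27,26); cuts so far [(27, 26)]; region rows[0,32) x cols[24,28) = 32x4
Op 5 cut(21, 1): punch at orig (21,25); cuts so far [(21, 25), (27, 26)]; region rows[0,32) x cols[24,28) = 32x4
Op 6 cut(13, 0): punch at orig (13,24); cuts so far [(13, 24), (21, 25), (27, 26)]; region rows[0,32) x cols[24,28) = 32x4
Unfold 1 (reflect across v@28): 6 holes -> [(13, 24), (13, 31), (21, 25), (21, 30), (27, 26), (27, 29)]
Unfold 2 (reflect across v@24): 12 holes -> [(13, 16), (13, 23), (13, 24), (13, 31), (21, 17), (21, 22), (21, 25), (21, 30), (27, 18), (27, 21), (27, 26), (27, 29)]
Unfold 3 (reflect across v@16): 24 holes -> [(13, 0), (13, 7), (13, 8), (13, 15), (13, 16), (13, 23), (13, 24), (13, 31), (21, 1), (21, 6), (21, 9), (21, 14), (21, 17), (21, 22), (21, 25), (21, 30), (27, 2), (27, 5), (27, 10), (27, 13), (27, 18), (27, 21), (27, 26), (27, 29)]
Holes: [(13, 0), (13, 7), (13, 8), (13, 15), (13, 16), (13, 23), (13, 24), (13, 31), (21, 1), (21, 6), (21, 9), (21, 14), (21, 17), (21, 22), (21, 25), (21, 30), (27, 2), (27, 5), (27, 10), (27, 13), (27, 18), (27, 21), (27, 26), (27, 29)]

Answer: yes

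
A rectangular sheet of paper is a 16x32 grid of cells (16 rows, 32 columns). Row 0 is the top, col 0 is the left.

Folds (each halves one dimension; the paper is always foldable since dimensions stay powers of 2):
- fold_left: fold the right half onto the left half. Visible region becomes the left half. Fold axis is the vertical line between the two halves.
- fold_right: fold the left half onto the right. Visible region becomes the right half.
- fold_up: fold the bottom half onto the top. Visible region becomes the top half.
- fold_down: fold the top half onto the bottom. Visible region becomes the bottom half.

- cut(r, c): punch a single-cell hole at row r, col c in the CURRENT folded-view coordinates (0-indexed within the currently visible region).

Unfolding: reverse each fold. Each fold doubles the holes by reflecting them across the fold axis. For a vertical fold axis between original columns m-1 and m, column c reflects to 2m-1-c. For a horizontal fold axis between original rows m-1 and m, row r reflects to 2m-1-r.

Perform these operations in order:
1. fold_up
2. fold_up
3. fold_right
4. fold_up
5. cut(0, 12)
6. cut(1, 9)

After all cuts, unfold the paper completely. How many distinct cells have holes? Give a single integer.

Op 1 fold_up: fold axis h@8; visible region now rows[0,8) x cols[0,32) = 8x32
Op 2 fold_up: fold axis h@4; visible region now rows[0,4) x cols[0,32) = 4x32
Op 3 fold_right: fold axis v@16; visible region now rows[0,4) x cols[16,32) = 4x16
Op 4 fold_up: fold axis h@2; visible region now rows[0,2) x cols[16,32) = 2x16
Op 5 cut(0, 12): punch at orig (0,28); cuts so far [(0, 28)]; region rows[0,2) x cols[16,32) = 2x16
Op 6 cut(1, 9): punch at orig (1,25); cuts so far [(0, 28), (1, 25)]; region rows[0,2) x cols[16,32) = 2x16
Unfold 1 (reflect across h@2): 4 holes -> [(0, 28), (1, 25), (2, 25), (3, 28)]
Unfold 2 (reflect across v@16): 8 holes -> [(0, 3), (0, 28), (1, 6), (1, 25), (2, 6), (2, 25), (3, 3), (3, 28)]
Unfold 3 (reflect across h@4): 16 holes -> [(0, 3), (0, 28), (1, 6), (1, 25), (2, 6), (2, 25), (3, 3), (3, 28), (4, 3), (4, 28), (5, 6), (5, 25), (6, 6), (6, 25), (7, 3), (7, 28)]
Unfold 4 (reflect across h@8): 32 holes -> [(0, 3), (0, 28), (1, 6), (1, 25), (2, 6), (2, 25), (3, 3), (3, 28), (4, 3), (4, 28), (5, 6), (5, 25), (6, 6), (6, 25), (7, 3), (7, 28), (8, 3), (8, 28), (9, 6), (9, 25), (10, 6), (10, 25), (11, 3), (11, 28), (12, 3), (12, 28), (13, 6), (13, 25), (14, 6), (14, 25), (15, 3), (15, 28)]

Answer: 32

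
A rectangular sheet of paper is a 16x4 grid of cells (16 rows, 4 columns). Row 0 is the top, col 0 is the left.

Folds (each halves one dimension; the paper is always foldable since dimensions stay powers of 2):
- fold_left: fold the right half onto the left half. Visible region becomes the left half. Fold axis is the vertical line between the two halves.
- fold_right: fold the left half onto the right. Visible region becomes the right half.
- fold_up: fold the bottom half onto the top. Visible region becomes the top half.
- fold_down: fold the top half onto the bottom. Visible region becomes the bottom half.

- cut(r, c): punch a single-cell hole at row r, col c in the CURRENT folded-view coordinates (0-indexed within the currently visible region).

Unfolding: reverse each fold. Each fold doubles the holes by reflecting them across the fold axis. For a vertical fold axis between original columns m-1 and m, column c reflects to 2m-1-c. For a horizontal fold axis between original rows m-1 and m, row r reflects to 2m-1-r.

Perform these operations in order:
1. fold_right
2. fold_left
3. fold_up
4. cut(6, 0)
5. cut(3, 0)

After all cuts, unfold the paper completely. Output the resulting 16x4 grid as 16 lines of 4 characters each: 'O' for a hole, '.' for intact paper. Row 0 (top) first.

Answer: ....
....
....
OOOO
....
....
OOOO
....
....
OOOO
....
....
OOOO
....
....
....

Derivation:
Op 1 fold_right: fold axis v@2; visible region now rows[0,16) x cols[2,4) = 16x2
Op 2 fold_left: fold axis v@3; visible region now rows[0,16) x cols[2,3) = 16x1
Op 3 fold_up: fold axis h@8; visible region now rows[0,8) x cols[2,3) = 8x1
Op 4 cut(6, 0): punch at orig (6,2); cuts so far [(6, 2)]; region rows[0,8) x cols[2,3) = 8x1
Op 5 cut(3, 0): punch at orig (3,2); cuts so far [(3, 2), (6, 2)]; region rows[0,8) x cols[2,3) = 8x1
Unfold 1 (reflect across h@8): 4 holes -> [(3, 2), (6, 2), (9, 2), (12, 2)]
Unfold 2 (reflect across v@3): 8 holes -> [(3, 2), (3, 3), (6, 2), (6, 3), (9, 2), (9, 3), (12, 2), (12, 3)]
Unfold 3 (reflect across v@2): 16 holes -> [(3, 0), (3, 1), (3, 2), (3, 3), (6, 0), (6, 1), (6, 2), (6, 3), (9, 0), (9, 1), (9, 2), (9, 3), (12, 0), (12, 1), (12, 2), (12, 3)]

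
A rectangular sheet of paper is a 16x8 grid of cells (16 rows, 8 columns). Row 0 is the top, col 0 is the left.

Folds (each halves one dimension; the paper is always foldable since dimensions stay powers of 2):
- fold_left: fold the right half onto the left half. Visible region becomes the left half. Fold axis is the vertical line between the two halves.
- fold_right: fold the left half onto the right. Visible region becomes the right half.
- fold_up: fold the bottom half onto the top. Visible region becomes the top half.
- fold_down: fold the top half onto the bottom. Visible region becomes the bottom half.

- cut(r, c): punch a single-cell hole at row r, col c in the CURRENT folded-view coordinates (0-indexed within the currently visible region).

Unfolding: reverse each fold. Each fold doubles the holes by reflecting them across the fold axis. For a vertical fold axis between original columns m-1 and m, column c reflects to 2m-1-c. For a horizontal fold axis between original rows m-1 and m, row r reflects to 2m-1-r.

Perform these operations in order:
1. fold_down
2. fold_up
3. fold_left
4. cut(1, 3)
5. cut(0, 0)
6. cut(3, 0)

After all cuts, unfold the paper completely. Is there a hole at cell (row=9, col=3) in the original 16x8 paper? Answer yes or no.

Op 1 fold_down: fold axis h@8; visible region now rows[8,16) x cols[0,8) = 8x8
Op 2 fold_up: fold axis h@12; visible region now rows[8,12) x cols[0,8) = 4x8
Op 3 fold_left: fold axis v@4; visible region now rows[8,12) x cols[0,4) = 4x4
Op 4 cut(1, 3): punch at orig (9,3); cuts so far [(9, 3)]; region rows[8,12) x cols[0,4) = 4x4
Op 5 cut(0, 0): punch at orig (8,0); cuts so far [(8, 0), (9, 3)]; region rows[8,12) x cols[0,4) = 4x4
Op 6 cut(3, 0): punch at orig (11,0); cuts so far [(8, 0), (9, 3), (11, 0)]; region rows[8,12) x cols[0,4) = 4x4
Unfold 1 (reflect across v@4): 6 holes -> [(8, 0), (8, 7), (9, 3), (9, 4), (11, 0), (11, 7)]
Unfold 2 (reflect across h@12): 12 holes -> [(8, 0), (8, 7), (9, 3), (9, 4), (11, 0), (11, 7), (12, 0), (12, 7), (14, 3), (14, 4), (15, 0), (15, 7)]
Unfold 3 (reflect across h@8): 24 holes -> [(0, 0), (0, 7), (1, 3), (1, 4), (3, 0), (3, 7), (4, 0), (4, 7), (6, 3), (6, 4), (7, 0), (7, 7), (8, 0), (8, 7), (9, 3), (9, 4), (11, 0), (11, 7), (12, 0), (12, 7), (14, 3), (14, 4), (15, 0), (15, 7)]
Holes: [(0, 0), (0, 7), (1, 3), (1, 4), (3, 0), (3, 7), (4, 0), (4, 7), (6, 3), (6, 4), (7, 0), (7, 7), (8, 0), (8, 7), (9, 3), (9, 4), (11, 0), (11, 7), (12, 0), (12, 7), (14, 3), (14, 4), (15, 0), (15, 7)]

Answer: yes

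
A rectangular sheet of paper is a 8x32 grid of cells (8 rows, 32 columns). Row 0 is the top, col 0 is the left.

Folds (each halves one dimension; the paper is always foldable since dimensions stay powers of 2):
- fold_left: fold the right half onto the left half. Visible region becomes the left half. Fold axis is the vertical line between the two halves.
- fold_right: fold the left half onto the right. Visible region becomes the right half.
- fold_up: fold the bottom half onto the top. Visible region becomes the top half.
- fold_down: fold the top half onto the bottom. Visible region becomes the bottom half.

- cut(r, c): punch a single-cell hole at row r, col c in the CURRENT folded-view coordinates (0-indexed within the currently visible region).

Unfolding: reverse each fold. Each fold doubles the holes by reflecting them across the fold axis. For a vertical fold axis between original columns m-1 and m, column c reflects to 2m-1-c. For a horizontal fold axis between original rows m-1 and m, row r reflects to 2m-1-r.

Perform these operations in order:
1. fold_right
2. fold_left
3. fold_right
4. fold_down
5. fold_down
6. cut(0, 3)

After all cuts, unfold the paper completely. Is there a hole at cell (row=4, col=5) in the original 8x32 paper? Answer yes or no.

Op 1 fold_right: fold axis v@16; visible region now rows[0,8) x cols[16,32) = 8x16
Op 2 fold_left: fold axis v@24; visible region now rows[0,8) x cols[16,24) = 8x8
Op 3 fold_right: fold axis v@20; visible region now rows[0,8) x cols[20,24) = 8x4
Op 4 fold_down: fold axis h@4; visible region now rows[4,8) x cols[20,24) = 4x4
Op 5 fold_down: fold axis h@6; visible region now rows[6,8) x cols[20,24) = 2x4
Op 6 cut(0, 3): punch at orig (6,23); cuts so far [(6, 23)]; region rows[6,8) x cols[20,24) = 2x4
Unfold 1 (reflect across h@6): 2 holes -> [(5, 23), (6, 23)]
Unfold 2 (reflect across h@4): 4 holes -> [(1, 23), (2, 23), (5, 23), (6, 23)]
Unfold 3 (reflect across v@20): 8 holes -> [(1, 16), (1, 23), (2, 16), (2, 23), (5, 16), (5, 23), (6, 16), (6, 23)]
Unfold 4 (reflect across v@24): 16 holes -> [(1, 16), (1, 23), (1, 24), (1, 31), (2, 16), (2, 23), (2, 24), (2, 31), (5, 16), (5, 23), (5, 24), (5, 31), (6, 16), (6, 23), (6, 24), (6, 31)]
Unfold 5 (reflect across v@16): 32 holes -> [(1, 0), (1, 7), (1, 8), (1, 15), (1, 16), (1, 23), (1, 24), (1, 31), (2, 0), (2, 7), (2, 8), (2, 15), (2, 16), (2, 23), (2, 24), (2, 31), (5, 0), (5, 7), (5, 8), (5, 15), (5, 16), (5, 23), (5, 24), (5, 31), (6, 0), (6, 7), (6, 8), (6, 15), (6, 16), (6, 23), (6, 24), (6, 31)]
Holes: [(1, 0), (1, 7), (1, 8), (1, 15), (1, 16), (1, 23), (1, 24), (1, 31), (2, 0), (2, 7), (2, 8), (2, 15), (2, 16), (2, 23), (2, 24), (2, 31), (5, 0), (5, 7), (5, 8), (5, 15), (5, 16), (5, 23), (5, 24), (5, 31), (6, 0), (6, 7), (6, 8), (6, 15), (6, 16), (6, 23), (6, 24), (6, 31)]

Answer: no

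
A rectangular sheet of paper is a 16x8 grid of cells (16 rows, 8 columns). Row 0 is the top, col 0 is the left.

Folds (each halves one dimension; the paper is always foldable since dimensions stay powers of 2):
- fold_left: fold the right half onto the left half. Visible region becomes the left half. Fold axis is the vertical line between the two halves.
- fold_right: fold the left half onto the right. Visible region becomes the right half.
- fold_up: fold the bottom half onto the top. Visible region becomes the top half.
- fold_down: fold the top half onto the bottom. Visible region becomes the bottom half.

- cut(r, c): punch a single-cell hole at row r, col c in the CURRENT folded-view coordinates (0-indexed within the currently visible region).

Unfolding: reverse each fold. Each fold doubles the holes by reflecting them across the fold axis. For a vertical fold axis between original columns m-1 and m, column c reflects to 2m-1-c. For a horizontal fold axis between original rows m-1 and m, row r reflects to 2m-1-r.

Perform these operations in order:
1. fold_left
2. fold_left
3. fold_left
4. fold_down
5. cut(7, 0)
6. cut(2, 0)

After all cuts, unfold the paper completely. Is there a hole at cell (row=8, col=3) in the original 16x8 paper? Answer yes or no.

Answer: no

Derivation:
Op 1 fold_left: fold axis v@4; visible region now rows[0,16) x cols[0,4) = 16x4
Op 2 fold_left: fold axis v@2; visible region now rows[0,16) x cols[0,2) = 16x2
Op 3 fold_left: fold axis v@1; visible region now rows[0,16) x cols[0,1) = 16x1
Op 4 fold_down: fold axis h@8; visible region now rows[8,16) x cols[0,1) = 8x1
Op 5 cut(7, 0): punch at orig (15,0); cuts so far [(15, 0)]; region rows[8,16) x cols[0,1) = 8x1
Op 6 cut(2, 0): punch at orig (10,0); cuts so far [(10, 0), (15, 0)]; region rows[8,16) x cols[0,1) = 8x1
Unfold 1 (reflect across h@8): 4 holes -> [(0, 0), (5, 0), (10, 0), (15, 0)]
Unfold 2 (reflect across v@1): 8 holes -> [(0, 0), (0, 1), (5, 0), (5, 1), (10, 0), (10, 1), (15, 0), (15, 1)]
Unfold 3 (reflect across v@2): 16 holes -> [(0, 0), (0, 1), (0, 2), (0, 3), (5, 0), (5, 1), (5, 2), (5, 3), (10, 0), (10, 1), (10, 2), (10, 3), (15, 0), (15, 1), (15, 2), (15, 3)]
Unfold 4 (reflect across v@4): 32 holes -> [(0, 0), (0, 1), (0, 2), (0, 3), (0, 4), (0, 5), (0, 6), (0, 7), (5, 0), (5, 1), (5, 2), (5, 3), (5, 4), (5, 5), (5, 6), (5, 7), (10, 0), (10, 1), (10, 2), (10, 3), (10, 4), (10, 5), (10, 6), (10, 7), (15, 0), (15, 1), (15, 2), (15, 3), (15, 4), (15, 5), (15, 6), (15, 7)]
Holes: [(0, 0), (0, 1), (0, 2), (0, 3), (0, 4), (0, 5), (0, 6), (0, 7), (5, 0), (5, 1), (5, 2), (5, 3), (5, 4), (5, 5), (5, 6), (5, 7), (10, 0), (10, 1), (10, 2), (10, 3), (10, 4), (10, 5), (10, 6), (10, 7), (15, 0), (15, 1), (15, 2), (15, 3), (15, 4), (15, 5), (15, 6), (15, 7)]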